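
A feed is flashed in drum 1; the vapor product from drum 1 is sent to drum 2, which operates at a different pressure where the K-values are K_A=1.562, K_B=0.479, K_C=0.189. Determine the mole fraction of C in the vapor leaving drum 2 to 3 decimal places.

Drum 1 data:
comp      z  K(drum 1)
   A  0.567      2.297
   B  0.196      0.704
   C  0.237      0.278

Drum 1:
Let ψ₁ = V/F and solve Σ zᵢ(Kᵢ−1)/(1+ψ₁(Kᵢ−1)) = 0.
g(0) = ΣzᵢKᵢ − 1 = 0.506 and g(1) = 1 − Σzᵢ/Kᵢ = -0.378, so a root lies in (0, 1).
Newton–Raphson from ψ₁ = 0.56:
  ψ₁ = 0.560: g = 0.0692, g' = -0.693 → ψ₁ = 0.660
  ψ₁ = 0.660: g = -0.0026, g' = -0.754 → ψ₁ = 0.656
Converged at ψ₁ = 0.656.
Drum-1 compositions:
  A: x = 0.306, y = 0.704
  B: x = 0.243, y = 0.171
  C: x = 0.450, y = 0.125
Drum-2 feed = drum-1 vapor: z₂ = (0.7035, 0.1713, 0.1252).
Drum 2:
Material balance + equilibrium reduce to Σ zᵢ(Kᵢ−1)/(1+ψ₂(Kᵢ−1)) = 0.
g(0) = ΣzᵢKᵢ − 1 = 0.205 and g(1) = 1 − Σzᵢ/Kᵢ = -0.471, so a root lies in (0, 1).
Newton iteration, ψ₂⁰ = 0.65:
  ψ₂ = 0.650: g = -0.0601, g' = -0.594 → ψ₂ = 0.549
  ψ₂ = 0.549: g = -0.0058, g' = -0.488 → ψ₂ = 0.537
Converged at ψ₂ = 0.537.
  A: x = 0.540, y = 0.844
  B: x = 0.238, y = 0.114
  C: x = 0.222, y = 0.042

y_C (drum 2) = 0.042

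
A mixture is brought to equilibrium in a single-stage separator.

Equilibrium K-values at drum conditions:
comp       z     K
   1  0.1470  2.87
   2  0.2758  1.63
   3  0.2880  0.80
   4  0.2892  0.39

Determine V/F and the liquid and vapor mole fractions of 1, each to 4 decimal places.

V/F = 0.4002, x_1 = 0.0841, y_1 = 0.2413

Iterate (Newton) starting at V/F = 0.5:
  V/F = 0.5000: g = -0.04364, g' = -0.4376 → V/F = 0.4003
  V/F = 0.4003: g = -0.00004, g' = -0.4399 → V/F = 0.4002
Converged at V/F = 0.4002.
Compositions from xᵢ = zᵢ/(1+V/F(Kᵢ−1)), yᵢ = Kᵢxᵢ:
  1: x = 0.0841, y = 0.2413
  2: x = 0.2203, y = 0.3590
  3: x = 0.3131, y = 0.2504
  4: x = 0.3826, y = 0.1492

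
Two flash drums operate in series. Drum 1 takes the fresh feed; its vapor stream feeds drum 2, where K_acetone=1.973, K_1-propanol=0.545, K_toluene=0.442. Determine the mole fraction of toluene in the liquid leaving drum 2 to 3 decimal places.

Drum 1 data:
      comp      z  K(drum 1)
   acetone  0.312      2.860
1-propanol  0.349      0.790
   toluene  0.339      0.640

Drum 1:
Newton–Raphson from ψ₁ = 0.5:
  ψ₁ = 0.500: g = 0.0700, g' = -0.374 → ψ₁ = 0.687
  ψ₁ = 0.687: g = 0.0070, g' = -0.307 → ψ₁ = 0.710
Converged at ψ₁ = 0.710.
Drum-1 compositions:
  acetone: x = 0.134, y = 0.385
  1-propanol: x = 0.410, y = 0.324
  toluene: x = 0.455, y = 0.291
Drum-2 feed = drum-1 vapor: z₂ = (0.3845, 0.3240, 0.2915).
Drum 2:
Material balance + equilibrium reduce to Σ zᵢ(Kᵢ−1)/(1+ψ₂(Kᵢ−1)) = 0.
Check two-phase: ΣzᵢKᵢ = 1.064 > 1 and Σzᵢ/Kᵢ = 1.449 > 1, so g(0) = 0.064 > 0 and g(1) = -0.449 < 0.
Newton–Raphson from ψ₂ = 0.5:
  ψ₂ = 0.500: g = -0.1647, g' = -0.452 → ψ₂ = 0.135
  ψ₂ = 0.135: g = -0.0024, g' = -0.467 → ψ₂ = 0.130
Converged at ψ₂ = 0.130.
  acetone: x = 0.341, y = 0.673
  1-propanol: x = 0.344, y = 0.188
  toluene: x = 0.314, y = 0.139

x_toluene (drum 2) = 0.314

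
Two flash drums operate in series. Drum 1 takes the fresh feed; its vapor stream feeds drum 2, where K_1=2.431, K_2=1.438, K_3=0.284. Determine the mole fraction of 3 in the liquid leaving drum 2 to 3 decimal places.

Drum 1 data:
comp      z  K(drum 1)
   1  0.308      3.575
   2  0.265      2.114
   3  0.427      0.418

Drum 1:
Rachford–Rice: g(ψ₁) = Σ zᵢ(Kᵢ−1)/(1+ψ₁(Kᵢ−1)) = 0.
Check two-phase: ΣzᵢKᵢ = 1.840 > 1 and Σzᵢ/Kᵢ = 1.233 > 1, so g(0) = 0.840 > 0 and g(1) = -0.233 < 0.
Newton iteration, ψ₁⁰ = 0.63:
  ψ₁ = 0.630: g = 0.0835, g' = -0.771 → ψ₁ = 0.738
Converged at ψ₁ = 0.738.
Drum-1 compositions:
  1: x = 0.106, y = 0.380
  2: x = 0.145, y = 0.307
  3: x = 0.748, y = 0.313
Drum-2 feed = drum-1 vapor: z₂ = (0.3797, 0.3075, 0.3128).
Drum 2:
Let ψ₂ = V/F and solve Σ zᵢ(Kᵢ−1)/(1+ψ₂(Kᵢ−1)) = 0.
Check two-phase: ΣzᵢKᵢ = 1.454 > 1 and Σzᵢ/Kᵢ = 1.471 > 1, so g(0) = 0.454 > 0 and g(1) = -0.471 < 0.
Newton iteration, ψ₂⁰ = 0.5:
  ψ₂ = 0.500: g = 0.0784, g' = -0.693 → ψ₂ = 0.613
  ψ₂ = 0.613: g = -0.0036, g' = -0.767 → ψ₂ = 0.608
Converged at ψ₂ = 0.608.
  1: x = 0.203, y = 0.493
  2: x = 0.243, y = 0.349
  3: x = 0.554, y = 0.157

x_3 (drum 2) = 0.554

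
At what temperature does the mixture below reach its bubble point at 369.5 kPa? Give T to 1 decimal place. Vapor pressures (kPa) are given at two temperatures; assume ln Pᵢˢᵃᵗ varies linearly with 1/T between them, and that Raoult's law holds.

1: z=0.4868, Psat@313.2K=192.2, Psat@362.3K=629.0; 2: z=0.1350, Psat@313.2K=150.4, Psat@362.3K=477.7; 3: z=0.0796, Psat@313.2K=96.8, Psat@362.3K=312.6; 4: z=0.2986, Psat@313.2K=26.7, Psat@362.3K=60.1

T = 356.9 K

Bubble-point temperature: ΣzᵢPᵢˢᵃᵗ(T) = P. Interpolate ln Pᵢˢᵃᵗ = aᵢ + bᵢ/T.
  T = 313.2 K: ΣzᵢPᵢˢᵃᵗ = 129.54 kPa
  T = 362.3 K: ΣzᵢPᵢˢᵃᵗ = 413.52 kPa
  T = 337.8 K: ΣzᵢPᵢˢᵃᵗ = 241.50 kPa
  T = 350.1 K: ΣzᵢPᵢˢᵃᵗ = 319.30 kPa
  T = 356.2 K: ΣzᵢPᵢˢᵃᵗ = 364.16 kPa
  T = 359.2 K: ΣzᵢPᵢˢᵃᵗ = 387.85 kPa
  T = 357.7 K: ΣzᵢPᵢˢᵃᵗ = 375.87 kPa
Interpolating between 356.2 K and 357.7 K gives T ≈ 356.9 K.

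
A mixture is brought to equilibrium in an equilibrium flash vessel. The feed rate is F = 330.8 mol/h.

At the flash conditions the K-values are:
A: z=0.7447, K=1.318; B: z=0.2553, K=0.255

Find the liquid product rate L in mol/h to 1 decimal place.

Newton–Raphson from β = 0.5:
  β = 0.5000: g = -0.09878, g' = -0.4159 → β = 0.2625
  β = 0.2625: g = -0.01787, g' = -0.2831 → β = 0.1994
  β = 0.1994: g = -0.00069, g' = -0.2620 → β = 0.1968
Converged at β = 0.1968.
Then V = β·F = 0.1968·330.8 = 65.1 mol/h and L = F − V = 265.7 mol/h.

L = 265.7 mol/h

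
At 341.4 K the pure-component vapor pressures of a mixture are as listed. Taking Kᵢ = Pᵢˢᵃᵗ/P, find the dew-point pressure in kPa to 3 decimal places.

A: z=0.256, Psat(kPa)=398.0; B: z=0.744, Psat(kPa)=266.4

At the dew point ψ → 1, so Σzᵢ/Kᵢ = 1 with Kᵢ = Pᵢˢᵃᵗ/P ⇒ 1/P = Σzᵢ/Pᵢˢᵃᵗ.
1/P = 0.256/398.0 + 0.744/266.4 = 0.003436 ⇒ P = 291.035 kPa

Pdew = 291.035 kPa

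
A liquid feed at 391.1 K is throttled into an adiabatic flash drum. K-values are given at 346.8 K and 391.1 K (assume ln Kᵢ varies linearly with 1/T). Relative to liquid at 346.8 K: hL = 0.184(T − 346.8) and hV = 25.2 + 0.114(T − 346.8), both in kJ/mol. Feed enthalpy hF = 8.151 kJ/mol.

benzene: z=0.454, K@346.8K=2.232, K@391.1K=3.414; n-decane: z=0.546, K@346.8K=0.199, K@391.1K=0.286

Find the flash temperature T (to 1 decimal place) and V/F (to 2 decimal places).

T = 360.0 K, V/F = 0.24

Adiabatic flash: solve Rachford–Rice at each trial T, then check hF = ψ·hV(T) + (1−ψ)·hL(T).
  T = 346.8 K: K = (2.232, 0.199), RR gives ψ = 0.124, H_out = 3.115 kJ/mol
  T = 391.1 K: K = (3.414, 0.286), RR gives ψ = 0.410, H_out = 17.205 kJ/mol
  T = 369.0 K: K = (2.797, 0.241), RR gives ψ = 0.295, H_out = 11.050 kJ/mol
  T = 357.9 K: K = (2.507, 0.220), RR gives ψ = 0.220, H_out = 7.408 kJ/mol
  T = 363.4 K: K = (2.649, 0.230), RR gives ψ = 0.259, H_out = 9.276 kJ/mol
  T = 360.6 K: K = (2.577, 0.225), RR gives ψ = 0.239, H_out = 8.342 kJ/mol
  T = 359.2 K: K = (2.541, 0.222), RR gives ψ = 0.229, H_out = 7.862 kJ/mol
Linear interpolation between T = 359.2 (H_out = 7.862) and T = 360.6 (H_out = 8.342) on hF = 8.151 gives T ≈ 360.0 K, at which ψ = 0.24.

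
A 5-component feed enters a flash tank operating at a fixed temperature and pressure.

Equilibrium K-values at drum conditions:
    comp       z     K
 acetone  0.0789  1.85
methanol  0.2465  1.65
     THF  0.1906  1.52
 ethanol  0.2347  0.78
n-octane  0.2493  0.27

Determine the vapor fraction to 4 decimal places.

ψ = 0.2597

Let ψ = V/F and solve Σ zᵢ(Kᵢ−1)/(1+ψ(Kᵢ−1)) = 0.
Feasibility: ΣzᵢKᵢ = 1.0928, Σzᵢ/Kᵢ = 1.5417 — both > 1, two phases present.
Iterate (Newton) starting at ψ = 0.5:
  ψ = 0.5000: g = -0.09796, g' = -0.4637 → ψ = 0.2887
  ψ = 0.2887: g = -0.01079, g' = -0.3758 → ψ = 0.2600
  ψ = 0.2600: g = -0.00009, g' = -0.3696 → ψ = 0.2597
Converged at ψ = 0.2597.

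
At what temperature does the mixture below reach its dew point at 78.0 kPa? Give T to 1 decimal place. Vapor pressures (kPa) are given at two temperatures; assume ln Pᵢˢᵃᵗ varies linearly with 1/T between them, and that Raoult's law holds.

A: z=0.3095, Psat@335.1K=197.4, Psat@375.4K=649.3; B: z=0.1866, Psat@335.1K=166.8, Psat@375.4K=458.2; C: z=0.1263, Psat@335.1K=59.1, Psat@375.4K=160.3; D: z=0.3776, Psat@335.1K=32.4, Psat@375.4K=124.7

T = 342.4 K

Dew-point temperature: Σzᵢ·P/Pᵢˢᵃᵗ(T) = 1. Interpolate ln Pᵢˢᵃᵗ = aᵢ + bᵢ/T.
  T = 335.1 K: ΣzᵢP/Pᵢˢᵃᵗ = 1.2853
  T = 375.4 K: ΣzᵢP/Pᵢˢᵃᵗ = 0.3666
  T = 355.2 K: ΣzᵢP/Pᵢˢᵃᵗ = 0.6618
  T = 345.1 K: ΣzᵢP/Pᵢˢᵃᵗ = 0.9143
  T = 340.1 K: ΣzᵢP/Pᵢˢᵃᵗ = 1.0811
  T = 342.6 K: ΣzᵢP/Pᵢˢᵃᵗ = 0.9935
Interpolating between 340.1 K and 342.6 K gives T ≈ 342.4 K.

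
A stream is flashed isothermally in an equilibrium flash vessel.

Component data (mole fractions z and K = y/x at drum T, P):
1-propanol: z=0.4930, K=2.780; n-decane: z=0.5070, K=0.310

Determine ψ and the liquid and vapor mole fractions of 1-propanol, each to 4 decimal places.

ψ = 0.4297, x_1-propanol = 0.2794, y_1-propanol = 0.7766

Binary case is linear: z₁(K₁−1)(1+ψ(K₂−1)) + z₂(K₂−1)(1+ψ(K₁−1)) = 0
⇒ ψ = [z₁(K₁−1)+z₂(K₂−1)] / [−(K₁−1)(K₂−1)] = 0.52771/1.22820 = 0.4297
Compositions from xᵢ = zᵢ/(1+ψ(Kᵢ−1)), yᵢ = Kᵢxᵢ:
  1-propanol: x = 0.2794, y = 0.7766
  n-decane: x = 0.7206, y = 0.2234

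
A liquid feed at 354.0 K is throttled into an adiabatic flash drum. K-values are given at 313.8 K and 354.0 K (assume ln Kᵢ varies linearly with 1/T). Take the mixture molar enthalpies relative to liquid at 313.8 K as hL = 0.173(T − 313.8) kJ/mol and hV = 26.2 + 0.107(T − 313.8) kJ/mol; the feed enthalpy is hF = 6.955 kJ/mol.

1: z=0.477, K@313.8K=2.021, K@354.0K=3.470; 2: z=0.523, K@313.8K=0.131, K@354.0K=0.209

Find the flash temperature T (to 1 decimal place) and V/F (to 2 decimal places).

Adiabatic flash: solve Rachford–Rice at each trial T, then check hF = ψ·hV(T) + (1−ψ)·hL(T).
  T = 313.8 K: K = (2.021, 0.131), RR gives ψ = 0.037, H_out = 0.961 kJ/mol
  T = 354.0 K: K = (3.470, 0.209), RR gives ψ = 0.391, H_out = 16.168 kJ/mol
  T = 333.9 K: K = (2.692, 0.168), RR gives ψ = 0.264, H_out = 10.044 kJ/mol
  T = 323.9 K: K = (2.344, 0.149), RR gives ψ = 0.171, H_out = 6.125 kJ/mol
  T = 328.9 K: K = (2.515, 0.158), RR gives ψ = 0.221, H_out = 8.192 kJ/mol
  T = 326.4 K: K = (2.429, 0.154), RR gives ψ = 0.197, H_out = 7.189 kJ/mol
  T = 325.1 K: K = (2.385, 0.151), RR gives ψ = 0.184, H_out = 6.644 kJ/mol
Linear interpolation between T = 325.1 (H_out = 6.644) and T = 326.4 (H_out = 7.189) on hF = 6.955 gives T ≈ 325.8 K, at which ψ = 0.19.

T = 325.8 K, V/F = 0.19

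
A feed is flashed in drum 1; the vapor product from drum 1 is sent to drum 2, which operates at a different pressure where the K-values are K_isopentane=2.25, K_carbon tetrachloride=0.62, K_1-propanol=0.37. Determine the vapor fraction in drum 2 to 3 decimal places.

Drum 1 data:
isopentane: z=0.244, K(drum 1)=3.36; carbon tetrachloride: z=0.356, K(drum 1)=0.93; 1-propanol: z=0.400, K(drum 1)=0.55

V/F (drum 2) = 0.240

Drum 1:
Let ψ₁ = V/F and solve Σ zᵢ(Kᵢ−1)/(1+ψ₁(Kᵢ−1)) = 0.
Check two-phase: ΣzᵢKᵢ = 1.371 > 1 and Σzᵢ/Kᵢ = 1.183 > 1, so g(0) = 0.371 > 0 and g(1) = -0.183 < 0.
Newton iteration, ψ₁⁰ = 0.49:
  ψ₁ = 0.490: g = 0.0103, g' = -0.427 → ψ₁ = 0.514
Converged at ψ₁ = 0.514.
Drum-1 compositions:
  isopentane: x = 0.110, y = 0.370
  carbon tetrachloride: x = 0.369, y = 0.343
  1-propanol: x = 0.520, y = 0.286
Drum-2 feed = drum-1 vapor: z₂ = (0.3703, 0.3434, 0.2863).
Drum 2:
Rachford–Rice: g(ψ₂) = Σ zᵢ(Kᵢ−1)/(1+ψ₂(Kᵢ−1)) = 0.
Check two-phase: ΣzᵢKᵢ = 1.152 > 1 and Σzᵢ/Kᵢ = 1.492 > 1, so g(0) = 0.152 > 0 and g(1) = -0.492 < 0.
Iterate (Newton) starting at ψ₂ = 0.44:
  ψ₂ = 0.440: g = -0.1076, g' = -0.530 → ψ₂ = 0.237
  ψ₂ = 0.237: g = 0.0017, g' = -0.561 → ψ₂ = 0.240
Converged at ψ₂ = 0.240.
  isopentane: x = 0.285, y = 0.641
  carbon tetrachloride: x = 0.378, y = 0.234
  1-propanol: x = 0.337, y = 0.125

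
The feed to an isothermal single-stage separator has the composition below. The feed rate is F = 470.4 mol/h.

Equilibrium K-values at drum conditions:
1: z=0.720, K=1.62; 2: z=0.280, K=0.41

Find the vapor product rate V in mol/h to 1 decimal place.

Material balance + equilibrium reduce to Σ zᵢ(Kᵢ−1)/(1+V/F(Kᵢ−1)) = 0.
g(0) = ΣzᵢKᵢ − 1 = 0.281 and g(1) = 1 − Σzᵢ/Kᵢ = -0.127, so a root lies in (0, 1).
Binary case is linear: z₁(K₁−1)(1+V/F(K₂−1)) + z₂(K₂−1)(1+V/F(K₁−1)) = 0
⇒ V/F = [z₁(K₁−1)+z₂(K₂−1)] / [−(K₁−1)(K₂−1)] = 0.2812/0.3658 = 0.769
Then V = V/F·F = 0.7687·470.4 = 361.6 mol/h and L = F − V = 108.8 mol/h.

V = 361.6 mol/h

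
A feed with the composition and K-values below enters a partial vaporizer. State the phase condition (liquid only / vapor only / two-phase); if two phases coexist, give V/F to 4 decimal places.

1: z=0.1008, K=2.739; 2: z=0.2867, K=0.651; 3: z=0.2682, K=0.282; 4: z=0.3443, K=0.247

liquid only

ΣzᵢKᵢ = 0.6234; Σzᵢ/Kᵢ = 2.8222.
Since ΣzᵢKᵢ < 1 the mixture is below its bubble point — single liquid phase.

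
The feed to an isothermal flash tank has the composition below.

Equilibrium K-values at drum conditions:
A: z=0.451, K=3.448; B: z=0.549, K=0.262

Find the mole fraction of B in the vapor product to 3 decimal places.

Material balance + equilibrium reduce to Σ zᵢ(Kᵢ−1)/(1+V/F(Kᵢ−1)) = 0.
Check two-phase: ΣzᵢKᵢ = 1.699 > 1 and Σzᵢ/Kᵢ = 2.226 > 1, so g(0) = 0.699 > 0 and g(1) = -1.226 < 0.
Binary case is linear: z₁(K₁−1)(1+V/F(K₂−1)) + z₂(K₂−1)(1+V/F(K₁−1)) = 0
⇒ V/F = [z₁(K₁−1)+z₂(K₂−1)] / [−(K₁−1)(K₂−1)] = 0.6989/1.8066 = 0.387
Compositions from xᵢ = zᵢ/(1+V/F(Kᵢ−1)), yᵢ = Kᵢxᵢ:
  A: x = 0.232, y = 0.799
  B: x = 0.768, y = 0.201

y_B = 0.201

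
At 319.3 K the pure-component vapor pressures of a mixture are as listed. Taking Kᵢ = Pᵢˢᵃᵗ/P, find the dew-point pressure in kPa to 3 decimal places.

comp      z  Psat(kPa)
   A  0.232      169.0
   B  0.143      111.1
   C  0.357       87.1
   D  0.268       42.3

Pdew = 76.369 kPa

At the dew point ψ → 1, so Σzᵢ/Kᵢ = 1 with Kᵢ = Pᵢˢᵃᵗ/P ⇒ 1/P = Σzᵢ/Pᵢˢᵃᵗ.
1/P = 0.232/169.0 + 0.143/111.1 + 0.357/87.1 + 0.268/42.3 = 0.013094 ⇒ P = 76.369 kPa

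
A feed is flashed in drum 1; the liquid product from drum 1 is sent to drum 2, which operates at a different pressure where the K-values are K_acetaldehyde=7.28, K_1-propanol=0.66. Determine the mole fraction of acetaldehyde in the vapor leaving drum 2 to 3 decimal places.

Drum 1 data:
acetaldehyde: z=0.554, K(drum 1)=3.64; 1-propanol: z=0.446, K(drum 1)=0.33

y_acetaldehyde (drum 2) = 0.374

Drum 1:
Rachford–Rice: g(ψ₁) = Σ zᵢ(Kᵢ−1)/(1+ψ₁(Kᵢ−1)) = 0.
Feasibility: ΣzᵢKᵢ = 2.164, Σzᵢ/Kᵢ = 1.504 — both > 1, two phases present.
Newton iteration, ψ₁⁰ = 0.41:
  ψ₁ = 0.410: g = 0.2903, g' = -1.271 → ψ₁ = 0.638
  ψ₁ = 0.638: g = 0.0224, g' = -1.147 → ψ₁ = 0.658
Converged at ψ₁ = 0.658.
Drum-1 compositions:
  acetaldehyde: x = 0.202, y = 0.737
  1-propanol: x = 0.798, y = 0.263
Drum-2 feed = drum-1 liquid: z₂ = (0.2024, 0.7976).
Drum 2:
Rachford–Rice: g(ψ₂) = Σ zᵢ(Kᵢ−1)/(1+ψ₂(Kᵢ−1)) = 0.
Check two-phase: ΣzᵢKᵢ = 2.000 > 1 and Σzᵢ/Kᵢ = 1.236 > 1, so g(0) = 1.000 > 0 and g(1) = -0.236 < 0.
Binary case is linear: z₁(K₁−1)(1+ψ₂(K₂−1)) + z₂(K₂−1)(1+ψ₂(K₁−1)) = 0
⇒ ψ₂ = [z₁(K₁−1)+z₂(K₂−1)] / [−(K₁−1)(K₂−1)] = 1.0000/2.1352 = 0.468
  acetaldehyde: x = 0.051, y = 0.374
  1-propanol: x = 0.949, y = 0.626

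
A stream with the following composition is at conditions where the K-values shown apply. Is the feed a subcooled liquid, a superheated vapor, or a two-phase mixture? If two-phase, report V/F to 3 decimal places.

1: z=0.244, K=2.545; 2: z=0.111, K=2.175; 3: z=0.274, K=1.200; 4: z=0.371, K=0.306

two-phase, V/F = 0.425

ΣzᵢKᵢ = 1.305; Σzᵢ/Kᵢ = 1.588.
Both exceed 1, so a two-phase solution exists.
Let ψ = V/F and solve Σ zᵢ(Kᵢ−1)/(1+ψ(Kᵢ−1)) = 0.
Newton iteration, ψ⁰ = 0.43:
  ψ = 0.430: g = -0.0034, g' = -0.650 → ψ = 0.425
Converged at ψ = 0.425.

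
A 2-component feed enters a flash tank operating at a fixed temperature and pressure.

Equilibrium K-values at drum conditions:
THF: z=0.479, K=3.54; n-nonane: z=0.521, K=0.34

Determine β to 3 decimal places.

β = 0.521

Rachford–Rice: g(β) = Σ zᵢ(Kᵢ−1)/(1+β(Kᵢ−1)) = 0.
g(0) = ΣzᵢKᵢ − 1 = 0.873 and g(1) = 1 − Σzᵢ/Kᵢ = -0.668, so a root lies in (0, 1).
Binary case is linear: z₁(K₁−1)(1+β(K₂−1)) + z₂(K₂−1)(1+β(K₁−1)) = 0
⇒ β = [z₁(K₁−1)+z₂(K₂−1)] / [−(K₁−1)(K₂−1)] = 0.8728/1.6764 = 0.521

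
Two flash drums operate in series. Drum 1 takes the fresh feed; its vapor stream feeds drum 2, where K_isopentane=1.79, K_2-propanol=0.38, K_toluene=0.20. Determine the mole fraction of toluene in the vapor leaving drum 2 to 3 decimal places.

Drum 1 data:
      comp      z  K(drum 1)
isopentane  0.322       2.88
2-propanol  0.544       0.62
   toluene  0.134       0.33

Drum 1:
Iterate (Newton) starting at ψ₁ = 0.5:
  ψ₁ = 0.500: g = -0.0782, g' = -0.558 → ψ₁ = 0.360
  ψ₁ = 0.360: g = 0.0033, g' = -0.615 → ψ₁ = 0.365
Converged at ψ₁ = 0.365.
Drum-1 compositions:
  isopentane: x = 0.191, y = 0.550
  2-propanol: x = 0.632, y = 0.392
  toluene: x = 0.177, y = 0.059
Drum-2 feed = drum-1 vapor: z₂ = (0.5498, 0.3916, 0.0585).
Drum 2:
Newton–Raphson from ψ₂ = 0.5:
  ψ₂ = 0.500: g = -0.1186, g' = -0.597 → ψ₂ = 0.301
  ψ₂ = 0.301: g = -0.0094, g' = -0.517 → ψ₂ = 0.283
Converged at ψ₂ = 0.283.
  isopentane: x = 0.449, y = 0.804
  2-propanol: x = 0.475, y = 0.180
  toluene: x = 0.076, y = 0.015

y_toluene (drum 2) = 0.015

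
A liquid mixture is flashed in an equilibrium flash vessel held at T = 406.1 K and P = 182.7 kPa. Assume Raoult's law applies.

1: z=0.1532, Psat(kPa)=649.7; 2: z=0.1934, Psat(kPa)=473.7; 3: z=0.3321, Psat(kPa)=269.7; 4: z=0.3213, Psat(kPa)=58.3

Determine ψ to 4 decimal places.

ψ = 0.6836

Raoult's law: Kᵢ = Pᵢˢᵃᵗ/P = Pᵢˢᵃᵗ/182.7.
  K_1 = 649.7/182.7 = 3.556103, K_2 = 473.7/182.7 = 2.592775, K_3 = 269.7/182.7 = 1.476190, K_4 = 58.3/182.7 = 0.319102
Rachford–Rice: g(ψ) = Σ zᵢ(Kᵢ−1)/(1+ψ(Kᵢ−1)) = 0.
Feasibility: ΣzᵢKᵢ = 1.6390, Σzᵢ/Kᵢ = 1.3495 — both > 1, two phases present.
Newton–Raphson from ψ = 0.5:
  ψ = 0.5000: g = 0.13941, g' = -0.7365 → ψ = 0.6893
  ψ = 0.6893: g = -0.00458, g' = -0.8144 → ψ = 0.6837
  ψ = 0.6837: g = -0.00001, g' = -0.8093 → ψ = 0.6836
Converged at ψ = 0.6836.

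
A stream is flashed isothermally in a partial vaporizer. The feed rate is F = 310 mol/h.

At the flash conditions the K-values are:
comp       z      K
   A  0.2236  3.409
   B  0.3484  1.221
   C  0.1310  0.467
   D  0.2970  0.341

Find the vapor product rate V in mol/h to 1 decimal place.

Newton iteration, β⁰ = 0.5:
  β = 0.5000: g = -0.07342, g' = -0.6369 → β = 0.3847
  β = 0.3847: g = 0.00049, g' = -0.6543 → β = 0.3855
Converged at β = 0.3855.
Then V = β·F = 0.3855·310 = 119.5 mol/h and L = F − V = 190.5 mol/h.

V = 119.5 mol/h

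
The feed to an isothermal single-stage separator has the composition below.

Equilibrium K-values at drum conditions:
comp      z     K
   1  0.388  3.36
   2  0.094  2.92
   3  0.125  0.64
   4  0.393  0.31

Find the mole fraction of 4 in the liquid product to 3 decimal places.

Rachford–Rice: g(ψ) = Σ zᵢ(Kᵢ−1)/(1+ψ(Kᵢ−1)) = 0.
Check two-phase: ΣzᵢKᵢ = 1.780 > 1 and Σzᵢ/Kᵢ = 1.611 > 1, so g(0) = 0.780 > 0 and g(1) = -0.611 < 0.
Newton iteration, ψ⁰ = 0.7:
  ψ = 0.700: g = -0.1624, g' = -1.099 → ψ = 0.552
  ψ = 0.552: g = -0.0092, g' = -1.003 → ψ = 0.543
Converged at ψ = 0.543.
Compositions from xᵢ = zᵢ/(1+ψ(Kᵢ−1)), yᵢ = Kᵢxᵢ:
  1: x = 0.170, y = 0.571
  2: x = 0.046, y = 0.134
  3: x = 0.155, y = 0.099
  4: x = 0.629, y = 0.195

x_4 = 0.629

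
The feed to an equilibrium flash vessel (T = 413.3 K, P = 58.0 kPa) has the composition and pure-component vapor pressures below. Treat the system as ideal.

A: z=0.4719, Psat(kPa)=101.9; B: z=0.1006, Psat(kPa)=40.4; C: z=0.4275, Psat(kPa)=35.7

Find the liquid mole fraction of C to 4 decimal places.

x_C = 0.5498

Raoult's law: Kᵢ = Pᵢˢᵃᵗ/P = Pᵢˢᵃᵗ/58.0.
  K_A = 101.9/58.0 = 1.756897, K_B = 40.4/58.0 = 0.696552, K_C = 35.7/58.0 = 0.615517
Rachford–Rice: g(V/F) = Σ zᵢ(Kᵢ−1)/(1+V/F(Kᵢ−1)) = 0.
Check two-phase: ΣzᵢKᵢ = 1.1623 > 1 and Σzᵢ/Kᵢ = 1.1076 > 1, so g(0) = 0.1623 > 0 and g(1) = -0.1076 < 0.
Newton iteration, V/F⁰ = 0.5:
  V/F = 0.5000: g = 0.01965, g' = -0.2520 → V/F = 0.5780
  V/F = 0.5780: g = 0.00014, g' = -0.2489 → V/F = 0.5785
Converged at V/F = 0.5785.
Compositions from xᵢ = zᵢ/(1+V/F(Kᵢ−1)), yᵢ = Kᵢxᵢ:
  A: x = 0.3282, y = 0.5766
  B: x = 0.1220, y = 0.0850
  C: x = 0.5498, y = 0.3384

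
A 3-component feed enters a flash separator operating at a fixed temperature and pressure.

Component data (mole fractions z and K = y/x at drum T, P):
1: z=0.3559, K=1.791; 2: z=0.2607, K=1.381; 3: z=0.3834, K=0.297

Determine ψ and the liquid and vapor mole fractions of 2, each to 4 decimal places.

ψ = 0.2473, x_2 = 0.2383, y_2 = 0.3290

Newton iteration, ψ⁰ = 0.58:
  ψ = 0.5800: g = -0.18076, g' = -0.6702 → ψ = 0.3103
  ψ = 0.3103: g = -0.02987, g' = -0.4838 → ψ = 0.2486
  ψ = 0.2486: g = -0.00060, g' = -0.4653 → ψ = 0.2473
Converged at ψ = 0.2473.
Compositions from xᵢ = zᵢ/(1+ψ(Kᵢ−1)), yᵢ = Kᵢxᵢ:
  1: x = 0.2977, y = 0.5331
  2: x = 0.2383, y = 0.3290
  3: x = 0.4641, y = 0.1378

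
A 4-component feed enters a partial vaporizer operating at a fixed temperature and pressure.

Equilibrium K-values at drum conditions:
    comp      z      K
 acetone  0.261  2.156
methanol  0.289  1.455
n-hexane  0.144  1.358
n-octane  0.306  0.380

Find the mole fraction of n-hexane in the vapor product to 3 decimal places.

y_n-hexane = 0.159

Newton–Raphson from ψ = 0.5:
  ψ = 0.500: g = 0.0671, g' = -0.440 → ψ = 0.652
  ψ = 0.652: g = -0.0034, g' = -0.493 → ψ = 0.646
  ψ = 0.646: g = -0.0000, g' = -0.489 → ψ = 0.645
Converged at ψ = 0.645.
Compositions from xᵢ = zᵢ/(1+ψ(Kᵢ−1)), yᵢ = Kᵢxᵢ:
  acetone: x = 0.149, y = 0.322
  methanol: x = 0.223, y = 0.325
  n-hexane: x = 0.117, y = 0.159
  n-octane: x = 0.510, y = 0.194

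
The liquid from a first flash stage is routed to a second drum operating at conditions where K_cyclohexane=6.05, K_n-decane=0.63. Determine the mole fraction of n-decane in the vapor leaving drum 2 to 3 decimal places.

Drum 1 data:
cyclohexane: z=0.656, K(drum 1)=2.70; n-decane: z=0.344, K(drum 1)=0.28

y_n-decane (drum 2) = 0.587

Drum 1:
Binary case is linear: z₁(K₁−1)(1+ψ₁(K₂−1)) + z₂(K₂−1)(1+ψ₁(K₁−1)) = 0
⇒ ψ₁ = [z₁(K₁−1)+z₂(K₂−1)] / [−(K₁−1)(K₂−1)] = 0.8675/1.2240 = 0.709
Drum-1 compositions:
  cyclohexane: x = 0.298, y = 0.803
  n-decane: x = 0.702, y = 0.197
Drum-2 feed = drum-1 liquid: z₂ = (0.2975, 0.7025).
Drum 2:
Binary case is linear: z₁(K₁−1)(1+ψ₂(K₂−1)) + z₂(K₂−1)(1+ψ₂(K₁−1)) = 0
⇒ ψ₂ = [z₁(K₁−1)+z₂(K₂−1)] / [−(K₁−1)(K₂−1)] = 1.2426/1.8685 = 0.665
  cyclohexane: x = 0.068, y = 0.413
  n-decane: x = 0.932, y = 0.587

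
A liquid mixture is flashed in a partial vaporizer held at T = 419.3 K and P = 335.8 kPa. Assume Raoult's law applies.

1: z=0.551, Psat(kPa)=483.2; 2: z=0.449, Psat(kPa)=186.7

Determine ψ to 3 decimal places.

ψ = 0.218

Raoult's law: Kᵢ = Pᵢˢᵃᵗ/P = Pᵢˢᵃᵗ/335.8.
  K_1 = 483.2/335.8 = 1.43895, K_2 = 186.7/335.8 = 0.55599
Binary case is linear: z₁(K₁−1)(1+ψ(K₂−1)) + z₂(K₂−1)(1+ψ(K₁−1)) = 0
⇒ ψ = [z₁(K₁−1)+z₂(K₂−1)] / [−(K₁−1)(K₂−1)] = 0.0425/0.1949 = 0.218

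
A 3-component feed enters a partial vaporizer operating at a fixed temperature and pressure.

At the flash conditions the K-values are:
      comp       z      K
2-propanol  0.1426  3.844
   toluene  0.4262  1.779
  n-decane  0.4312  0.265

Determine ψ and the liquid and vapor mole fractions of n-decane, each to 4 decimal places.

Let ψ = V/F and solve Σ zᵢ(Kᵢ−1)/(1+ψ(Kᵢ−1)) = 0.
Check two-phase: ΣzᵢKᵢ = 1.4206 > 1 and Σzᵢ/Kᵢ = 1.9038 > 1, so g(0) = 0.4206 > 0 and g(1) = -0.9038 < 0.
Newton iteration, ψ⁰ = 0.6:
  ψ = 0.6000: g = -0.19086, g' = -1.0231 → ψ = 0.4134
  ψ = 0.4134: g = -0.01777, g' = -0.8723 → ψ = 0.3931
  ψ = 0.3931: g = -0.00003, g' = -0.8694 → ψ = 0.3930
Converged at ψ = 0.3930.
Compositions from xᵢ = zᵢ/(1+ψ(Kᵢ−1)), yᵢ = Kᵢxᵢ:
  2-propanol: x = 0.0673, y = 0.2588
  toluene: x = 0.3263, y = 0.5805
  n-decane: x = 0.6064, y = 0.1607

ψ = 0.3930, x_n-decane = 0.6064, y_n-decane = 0.1607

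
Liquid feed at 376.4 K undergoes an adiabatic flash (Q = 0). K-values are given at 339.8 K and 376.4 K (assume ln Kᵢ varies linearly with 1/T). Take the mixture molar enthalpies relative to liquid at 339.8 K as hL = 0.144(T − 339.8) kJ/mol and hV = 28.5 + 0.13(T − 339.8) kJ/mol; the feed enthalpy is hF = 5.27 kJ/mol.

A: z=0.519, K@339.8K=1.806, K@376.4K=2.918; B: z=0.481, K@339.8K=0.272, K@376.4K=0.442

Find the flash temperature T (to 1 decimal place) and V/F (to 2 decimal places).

T = 342.3 K, V/F = 0.17

Adiabatic flash: solve Rachford–Rice at each trial T, then check hF = ψ·hV(T) + (1−ψ)·hL(T).
  T = 339.8 K: K = (1.806, 0.272), RR gives ψ = 0.116, H_out = 3.310 kJ/mol
  T = 376.4 K: K = (2.918, 0.442), RR gives ψ = 0.679, H_out = 24.283 kJ/mol
  T = 358.1 K: K = (2.324, 0.351), RR gives ψ = 0.436, H_out = 14.962 kJ/mol
  T = 349.0 K: K = (2.057, 0.310), RR gives ψ = 0.297, H_out = 9.761 kJ/mol
  T = 344.4 K: K = (1.929, 0.291), RR gives ψ = 0.214, H_out = 6.748 kJ/mol
  T = 342.1 K: K = (1.867, 0.281), RR gives ψ = 0.167, H_out = 5.093 kJ/mol
Linear interpolation between T = 342.1 (H_out = 5.093) and T = 344.4 (H_out = 6.748) on hF = 5.27 gives T ≈ 342.3 K, at which ψ = 0.17.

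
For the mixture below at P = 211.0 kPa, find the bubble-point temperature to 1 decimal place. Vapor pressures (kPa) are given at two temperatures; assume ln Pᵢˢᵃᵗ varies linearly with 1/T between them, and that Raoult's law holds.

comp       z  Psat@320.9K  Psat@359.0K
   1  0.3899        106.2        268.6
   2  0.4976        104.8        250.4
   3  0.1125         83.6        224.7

T = 350.4 K

Bubble-point temperature: ΣzᵢPᵢˢᵃᵗ(T) = P. Interpolate ln Pᵢˢᵃᵗ = aᵢ + bᵢ/T.
  T = 320.9 K: ΣzᵢPᵢˢᵃᵗ = 102.96 kPa
  T = 359.0 K: ΣzᵢPᵢˢᵃᵗ = 254.60 kPa
  T = 339.9 K: ΣzᵢPᵢˢᵃᵗ = 165.84 kPa
  T = 349.4 K: ΣzᵢPᵢˢᵃᵗ = 206.45 kPa
  T = 354.2 K: ΣzᵢPᵢˢᵃᵗ = 229.59 kPa
  T = 351.8 K: ΣzᵢPᵢˢᵃᵗ = 217.79 kPa
Interpolating between 349.4 K and 351.8 K gives T ≈ 350.4 K.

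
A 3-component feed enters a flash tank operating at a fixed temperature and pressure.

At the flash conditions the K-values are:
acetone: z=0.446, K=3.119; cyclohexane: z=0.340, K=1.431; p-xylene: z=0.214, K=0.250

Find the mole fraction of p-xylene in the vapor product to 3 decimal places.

Let ψ = V/F and solve Σ zᵢ(Kᵢ−1)/(1+ψ(Kᵢ−1)) = 0.
Check two-phase: ΣzᵢKᵢ = 1.931 > 1 and Σzᵢ/Kᵢ = 1.237 > 1, so g(0) = 0.931 > 0 and g(1) = -0.237 < 0.
Iterate (Newton) starting at ψ = 0.64:
  ψ = 0.640: g = 0.2073, g' = -0.845 → ψ = 0.885
  ψ = 0.885: g = -0.0431, g' = -1.342 → ψ = 0.853
  ψ = 0.853: g = -0.0021, g' = -1.216 → ψ = 0.852
Converged at ψ = 0.852.
Compositions from xᵢ = zᵢ/(1+ψ(Kᵢ−1)), yᵢ = Kᵢxᵢ:
  acetone: x = 0.159, y = 0.496
  cyclohexane: x = 0.249, y = 0.356
  p-xylene: x = 0.592, y = 0.148

y_p-xylene = 0.148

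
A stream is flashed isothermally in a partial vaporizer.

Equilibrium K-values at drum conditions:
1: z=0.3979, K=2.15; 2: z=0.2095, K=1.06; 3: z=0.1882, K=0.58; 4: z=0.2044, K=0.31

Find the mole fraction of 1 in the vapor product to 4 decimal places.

y_1 = 0.5536

Let β = V/F and solve Σ zᵢ(Kᵢ−1)/(1+β(Kᵢ−1)) = 0.
Check two-phase: ΣzᵢKᵢ = 1.2501 > 1 and Σzᵢ/Kᵢ = 1.3665 > 1, so g(0) = 0.2501 > 0 and g(1) = -0.3665 < 0.
Newton iteration, β⁰ = 0.5:
  β = 0.5000: g = -0.01264, g' = -0.4929 → β = 0.4743
  β = 0.4743: g = -0.00007, g' = -0.4878 → β = 0.4742
Converged at β = 0.4742.
Compositions from xᵢ = zᵢ/(1+β(Kᵢ−1)), yᵢ = Kᵢxᵢ:
  1: x = 0.2575, y = 0.5536
  2: x = 0.2037, y = 0.2159
  3: x = 0.2350, y = 0.1363
  4: x = 0.3038, y = 0.0942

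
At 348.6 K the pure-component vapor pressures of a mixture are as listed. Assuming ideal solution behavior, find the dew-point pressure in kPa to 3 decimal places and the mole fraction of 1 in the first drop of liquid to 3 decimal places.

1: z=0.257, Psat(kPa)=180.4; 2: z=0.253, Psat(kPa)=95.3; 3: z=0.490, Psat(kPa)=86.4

At the dew point ψ → 1, so Σzᵢ/Kᵢ = 1 with Kᵢ = Pᵢˢᵃᵗ/P ⇒ 1/P = Σzᵢ/Pᵢˢᵃᵗ.
1/P = 0.257/180.4 + 0.253/95.3 + 0.490/86.4 = 0.009751 ⇒ P = 102.557 kPa
xᵢ = zᵢP/Pᵢˢᵃᵗ ⇒ x_1 = 0.257·102.557/180.4 = 0.146

Pdew = 102.557 kPa, x_1 = 0.146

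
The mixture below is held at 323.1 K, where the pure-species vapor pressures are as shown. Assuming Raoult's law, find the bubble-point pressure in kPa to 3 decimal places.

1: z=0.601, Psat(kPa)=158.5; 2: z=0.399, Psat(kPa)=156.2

Pbub = 157.582 kPa

At the bubble point ψ → 0, so ΣzᵢKᵢ = 1 with Kᵢ = Pᵢˢᵃᵗ/P ⇒ P = ΣzᵢPᵢˢᵃᵗ.
P = 0.601·158.5 + 0.399·156.2 = 157.582 kPa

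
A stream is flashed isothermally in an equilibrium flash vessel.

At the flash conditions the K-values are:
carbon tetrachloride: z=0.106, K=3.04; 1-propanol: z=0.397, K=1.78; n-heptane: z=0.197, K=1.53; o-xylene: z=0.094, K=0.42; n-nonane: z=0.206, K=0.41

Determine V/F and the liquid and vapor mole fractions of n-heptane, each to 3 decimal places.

V/F = 0.826, x_n-heptane = 0.137, y_n-heptane = 0.210

Rachford–Rice: g(V/F) = Σ zᵢ(Kᵢ−1)/(1+V/F(Kᵢ−1)) = 0.
g(0) = ΣzᵢKᵢ − 1 = 0.454 and g(1) = 1 − Σzᵢ/Kᵢ = -0.113, so a root lies in (0, 1).
Newton iteration, V/F⁰ = 0.5:
  V/F = 0.500: g = 0.1632, g' = -0.475 → V/F = 0.844
  V/F = 0.844: g = -0.0104, g' = -0.579 → V/F = 0.826
Converged at V/F = 0.826.
Compositions from xᵢ = zᵢ/(1+V/F(Kᵢ−1)), yᵢ = Kᵢxᵢ:
  carbon tetrachloride: x = 0.039, y = 0.120
  1-propanol: x = 0.241, y = 0.430
  n-heptane: x = 0.137, y = 0.210
  o-xylene: x = 0.180, y = 0.076
  n-nonane: x = 0.402, y = 0.165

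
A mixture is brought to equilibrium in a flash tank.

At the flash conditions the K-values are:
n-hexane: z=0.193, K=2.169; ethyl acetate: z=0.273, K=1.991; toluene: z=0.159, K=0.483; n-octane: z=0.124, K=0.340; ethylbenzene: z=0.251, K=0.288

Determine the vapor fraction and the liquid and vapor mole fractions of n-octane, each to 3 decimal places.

Iterate (Newton) starting at ψ = 0.5:
  ψ = 0.500: g = -0.1872, g' = -0.729 → ψ = 0.243
  ψ = 0.243: g = -0.0140, g' = -0.652 → ψ = 0.222
Converged at ψ = 0.222.
Compositions from xᵢ = zᵢ/(1+ψ(Kᵢ−1)), yᵢ = Kᵢxᵢ:
  n-hexane: x = 0.153, y = 0.332
  ethyl acetate: x = 0.224, y = 0.446
  toluene: x = 0.180, y = 0.087
  n-octane: x = 0.145, y = 0.049
  ethylbenzene: x = 0.298, y = 0.086

ψ = 0.222, x_n-octane = 0.145, y_n-octane = 0.049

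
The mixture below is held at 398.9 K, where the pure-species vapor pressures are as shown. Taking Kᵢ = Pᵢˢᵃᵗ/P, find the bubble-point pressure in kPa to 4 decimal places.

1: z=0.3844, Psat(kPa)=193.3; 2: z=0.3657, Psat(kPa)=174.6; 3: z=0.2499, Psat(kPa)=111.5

Pbub = 166.0196 kPa

At the bubble point ψ → 0, so ΣzᵢKᵢ = 1 with Kᵢ = Pᵢˢᵃᵗ/P ⇒ P = ΣzᵢPᵢˢᵃᵗ.
P = 0.3844·193.3 + 0.3657·174.6 + 0.2499·111.5 = 166.0196 kPa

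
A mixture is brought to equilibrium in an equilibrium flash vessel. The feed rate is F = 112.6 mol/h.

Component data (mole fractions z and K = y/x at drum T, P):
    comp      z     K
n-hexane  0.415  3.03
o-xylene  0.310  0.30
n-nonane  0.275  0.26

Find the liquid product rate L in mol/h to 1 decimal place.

Iterate (Newton) starting at ψ = 0.37:
  ψ = 0.370: g = -0.0920, g' = -1.120 → ψ = 0.288
  ψ = 0.288: g = 0.0014, g' = -1.163 → ψ = 0.289
Converged at ψ = 0.289.
Then V = ψ·F = 0.2891·112.6 = 32.5 mol/h and L = F − V = 80.1 mol/h.

L = 80.1 mol/h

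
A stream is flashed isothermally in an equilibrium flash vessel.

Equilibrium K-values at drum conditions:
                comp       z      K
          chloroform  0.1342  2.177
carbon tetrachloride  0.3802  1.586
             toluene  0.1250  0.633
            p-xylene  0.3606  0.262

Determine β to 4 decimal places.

β = 0.1329

Rachford–Rice: g(β) = Σ zᵢ(Kᵢ−1)/(1+β(Kᵢ−1)) = 0.
Feasibility: ΣzᵢKᵢ = 1.0688, Σzᵢ/Kᵢ = 1.8752 — both > 1, two phases present.
Iterate (Newton) starting at β = 0.55:
  β = 0.5500: g = -0.24104, g' = -0.7260 → β = 0.2180
  β = 0.2180: g = -0.04375, g' = -0.5192 → β = 0.1337
  β = 0.1337: g = -0.00043, g' = -0.5114 → β = 0.1329
Converged at β = 0.1329.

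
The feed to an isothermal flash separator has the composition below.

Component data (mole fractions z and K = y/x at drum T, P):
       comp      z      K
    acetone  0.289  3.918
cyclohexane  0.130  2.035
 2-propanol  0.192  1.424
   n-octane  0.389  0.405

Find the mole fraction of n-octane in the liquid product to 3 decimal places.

Newton–Raphson from V/F = 0.33:
  V/F = 0.330: g = 0.3133, g' = -0.956 → V/F = 0.658
  V/F = 0.658: g = 0.0523, g' = -0.731 → V/F = 0.729
Converged at V/F = 0.729.
Compositions from xᵢ = zᵢ/(1+V/F(Kᵢ−1)), yᵢ = Kᵢxᵢ:
  acetone: x = 0.092, y = 0.362
  cyclohexane: x = 0.074, y = 0.151
  2-propanol: x = 0.147, y = 0.209
  n-octane: x = 0.687, y = 0.278

x_n-octane = 0.687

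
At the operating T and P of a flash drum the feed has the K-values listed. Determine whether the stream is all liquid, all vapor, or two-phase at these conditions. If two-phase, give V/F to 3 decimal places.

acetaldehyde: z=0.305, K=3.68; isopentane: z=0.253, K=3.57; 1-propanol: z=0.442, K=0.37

two-phase, V/F = 0.718

ΣzᵢKᵢ = 2.189; Σzᵢ/Kᵢ = 1.348.
Both exceed 1, so a two-phase solution exists.
Rachford–Rice: g(ψ) = Σ zᵢ(Kᵢ−1)/(1+ψ(Kᵢ−1)) = 0.
Newton–Raphson from ψ = 0.5:
  ψ = 0.500: g = 0.2274, g' = -1.094 → ψ = 0.708
  ψ = 0.708: g = 0.0102, g' = -1.043 → ψ = 0.718
Converged at ψ = 0.718.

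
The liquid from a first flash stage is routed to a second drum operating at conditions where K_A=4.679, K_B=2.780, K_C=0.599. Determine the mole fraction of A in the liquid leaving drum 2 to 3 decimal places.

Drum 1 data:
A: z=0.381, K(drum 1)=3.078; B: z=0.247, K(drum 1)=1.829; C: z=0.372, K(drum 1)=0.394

Drum 1:
Material balance + equilibrium reduce to Σ zᵢ(Kᵢ−1)/(1+ψ₁(Kᵢ−1)) = 0.
Check two-phase: ΣzᵢKᵢ = 1.771 > 1 and Σzᵢ/Kᵢ = 1.203 > 1, so g(0) = 0.771 > 0 and g(1) = -0.203 < 0.
Iterate (Newton) starting at ψ₁ = 0.5:
  ψ₁ = 0.500: g = 0.2096, g' = -0.762 → ψ₁ = 0.775
  ψ₁ = 0.775: g = 0.0028, g' = -0.790 → ψ₁ = 0.779
Converged at ψ₁ = 0.779.
Drum-1 compositions:
  A: x = 0.146, y = 0.448
  B: x = 0.150, y = 0.275
  C: x = 0.704, y = 0.278
Drum-2 feed = drum-1 liquid: z₂ = (0.1455, 0.1501, 0.7044).
Drum 2:
Rachford–Rice: g(ψ₂) = Σ zᵢ(Kᵢ−1)/(1+ψ₂(Kᵢ−1)) = 0.
Feasibility: ΣzᵢKᵢ = 1.520, Σzᵢ/Kᵢ = 1.261 — both > 1, two phases present.
Newton iteration, ψ₂⁰ = 0.43:
  ψ₂ = 0.430: g = 0.0174, g' = -0.613 → ψ₂ = 0.458
  ψ₂ = 0.458: g = 0.0004, g' = -0.587 → ψ₂ = 0.459
Converged at ψ₂ = 0.459.
  A: x = 0.054, y = 0.253
  B: x = 0.083, y = 0.230
  C: x = 0.863, y = 0.517

x_A (drum 2) = 0.054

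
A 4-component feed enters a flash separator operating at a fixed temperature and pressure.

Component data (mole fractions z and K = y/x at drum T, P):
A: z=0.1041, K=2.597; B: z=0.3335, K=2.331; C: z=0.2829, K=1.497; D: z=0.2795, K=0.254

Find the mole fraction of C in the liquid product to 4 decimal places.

x_C = 0.2119

Rachford–Rice: g(β) = Σ zᵢ(Kᵢ−1)/(1+β(Kᵢ−1)) = 0.
g(0) = ΣzᵢKᵢ − 1 = 0.5422 and g(1) = 1 − Σzᵢ/Kᵢ = -0.4725, so a root lies in (0, 1).
Newton–Raphson from β = 0.5:
  β = 0.5000: g = 0.13903, g' = -0.7356 → β = 0.6890
  β = 0.6890: g = -0.01359, g' = -0.9183 → β = 0.6742
  β = 0.6742: g = -0.00018, g' = -0.8945 → β = 0.6740
Converged at β = 0.6740.
Compositions from xᵢ = zᵢ/(1+β(Kᵢ−1)), yᵢ = Kᵢxᵢ:
  A: x = 0.0501, y = 0.1302
  B: x = 0.1758, y = 0.4098
  C: x = 0.2119, y = 0.3172
  D: x = 0.5622, y = 0.1428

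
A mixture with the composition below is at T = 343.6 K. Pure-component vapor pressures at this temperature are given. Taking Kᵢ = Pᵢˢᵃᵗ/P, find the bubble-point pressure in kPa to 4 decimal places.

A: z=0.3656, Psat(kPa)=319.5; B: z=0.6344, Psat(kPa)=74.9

Pbub = 164.3258 kPa

At the bubble point ψ → 0, so ΣzᵢKᵢ = 1 with Kᵢ = Pᵢˢᵃᵗ/P ⇒ P = ΣzᵢPᵢˢᵃᵗ.
P = 0.3656·319.5 + 0.6344·74.9 = 164.3258 kPa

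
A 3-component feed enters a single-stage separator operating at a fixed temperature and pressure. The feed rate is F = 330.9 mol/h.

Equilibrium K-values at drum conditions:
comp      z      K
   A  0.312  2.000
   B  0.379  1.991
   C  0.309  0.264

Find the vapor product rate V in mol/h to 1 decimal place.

V = 207.9 mol/h

Rachford–Rice: g(ψ) = Σ zᵢ(Kᵢ−1)/(1+ψ(Kᵢ−1)) = 0.
Feasibility: ΣzᵢKᵢ = 1.460, Σzᵢ/Kᵢ = 1.517 — both > 1, two phases present.
Iterate (Newton) starting at ψ = 0.5:
  ψ = 0.500: g = 0.0993, g' = -0.724 → ψ = 0.637
  ψ = 0.637: g = -0.0074, g' = -0.850 → ψ = 0.628
Converged at ψ = 0.628.
Then V = ψ·F = 0.6283·330.9 = 207.9 mol/h and L = F − V = 123.0 mol/h.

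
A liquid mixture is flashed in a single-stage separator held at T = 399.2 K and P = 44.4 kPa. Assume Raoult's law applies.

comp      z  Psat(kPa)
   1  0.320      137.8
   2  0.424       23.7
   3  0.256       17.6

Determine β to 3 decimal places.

Raoult's law: Kᵢ = Pᵢˢᵃᵗ/P = Pᵢˢᵃᵗ/44.4.
  K_1 = 137.8/44.4 = 3.10360, K_2 = 23.7/44.4 = 0.53378, K_3 = 17.6/44.4 = 0.39640
Material balance + equilibrium reduce to Σ zᵢ(Kᵢ−1)/(1+β(Kᵢ−1)) = 0.
Check two-phase: ΣzᵢKᵢ = 1.321 > 1 and Σzᵢ/Kᵢ = 1.543 > 1, so g(0) = 0.321 > 0 and g(1) = -0.543 < 0.
Newton–Raphson from β = 0.53:
  β = 0.530: g = -0.1715, g' = -0.681 → β = 0.278
  β = 0.278: g = 0.0118, g' = -0.820 → β = 0.293
Converged at β = 0.293.

β = 0.293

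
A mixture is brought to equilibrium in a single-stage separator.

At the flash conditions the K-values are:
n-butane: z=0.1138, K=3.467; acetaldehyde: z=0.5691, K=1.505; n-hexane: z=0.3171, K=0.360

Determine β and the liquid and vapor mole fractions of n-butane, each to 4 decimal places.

Rachford–Rice: g(β) = Σ zᵢ(Kᵢ−1)/(1+β(Kᵢ−1)) = 0.
Check two-phase: ΣzᵢKᵢ = 1.3652 > 1 and Σzᵢ/Kᵢ = 1.2918 > 1, so g(0) = 0.3652 > 0 and g(1) = -0.2918 < 0.
Newton–Raphson from β = 0.37:
  β = 0.3700: g = 0.12301, g' = -0.5153 → β = 0.6087
  β = 0.6087: g = -0.00042, g' = -0.5441 → β = 0.6079
Converged at β = 0.6079.
Compositions from xᵢ = zᵢ/(1+β(Kᵢ−1)), yᵢ = Kᵢxᵢ:
  n-butane: x = 0.0455, y = 0.1578
  acetaldehyde: x = 0.4354, y = 0.6553
  n-hexane: x = 0.5191, y = 0.1869

β = 0.6079, x_n-butane = 0.0455, y_n-butane = 0.1578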